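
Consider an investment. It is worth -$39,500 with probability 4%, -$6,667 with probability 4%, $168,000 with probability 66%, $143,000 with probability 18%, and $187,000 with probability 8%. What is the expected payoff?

EV = 0.04 × (-39500) + 0.04 × (-6667) + 0.66 × 168000 + 0.18 × 143000 + 0.08 × 187000 = -1580 − 266.68 + 110880 + 25740 + 14960 = 149733.32

$149,733.32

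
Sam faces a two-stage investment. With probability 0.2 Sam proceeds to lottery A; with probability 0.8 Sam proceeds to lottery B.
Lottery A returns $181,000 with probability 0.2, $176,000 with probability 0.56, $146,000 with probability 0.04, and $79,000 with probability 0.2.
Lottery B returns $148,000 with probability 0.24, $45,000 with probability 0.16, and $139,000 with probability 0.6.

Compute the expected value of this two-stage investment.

EV(A) = 0.2 × 181000 + 0.56 × 176000 + 0.04 × 146000 + 0.2 × 79000 = 36200 + 98560 + 5840 + 15800 = 156400
EV(B) = 0.24 × 148000 + 0.16 × 45000 + 0.6 × 139000 = 35520 + 7200 + 83400 = 126120
Overall = 0.2 × 156400 + 0.8 × 126120 = 31280 + 100896 = 132176

$132,176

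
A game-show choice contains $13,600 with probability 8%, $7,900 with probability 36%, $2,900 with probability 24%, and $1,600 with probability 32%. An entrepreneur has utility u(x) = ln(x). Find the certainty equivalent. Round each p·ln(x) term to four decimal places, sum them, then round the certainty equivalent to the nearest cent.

E[u] = 0.08·ln(13600) + 0.36·ln(7900) + 0.24·ln(2900) + 0.32·ln(1600) = 0.7614 + 3.2309 + 1.9134 + 2.3609 = 8.2666
CE = e^8.2666 ≈ 3891.69

$3,891.69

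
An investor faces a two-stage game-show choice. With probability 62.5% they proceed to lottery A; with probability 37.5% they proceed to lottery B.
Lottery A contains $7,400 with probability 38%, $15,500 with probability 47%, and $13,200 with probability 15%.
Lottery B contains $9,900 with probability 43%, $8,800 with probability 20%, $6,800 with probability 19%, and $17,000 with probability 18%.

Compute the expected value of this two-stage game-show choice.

EV(A) = 0.38 × 7400 + 0.47 × 15500 + 0.15 × 13200 = 2812 + 7285 + 1980 = 12077
EV(B) = 0.43 × 9900 + 0.2 × 8800 + 0.19 × 6800 + 0.18 × 17000 = 4257 + 1760 + 1292 + 3060 = 10369
Overall = 0.625 × 12077 + 0.375 × 10369 = 7548.125 + 3888.375 = 11436.5

$11,436.50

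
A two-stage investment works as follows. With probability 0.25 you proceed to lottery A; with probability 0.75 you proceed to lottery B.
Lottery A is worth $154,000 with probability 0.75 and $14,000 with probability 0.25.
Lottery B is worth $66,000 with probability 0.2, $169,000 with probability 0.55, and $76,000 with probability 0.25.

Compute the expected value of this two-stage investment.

$123,612.50

EV(A) = 0.75 × 154000 + 0.25 × 14000 = 115500 + 3500 = 119000
EV(B) = 0.2 × 66000 + 0.55 × 169000 + 0.25 × 76000 = 13200 + 92950 + 19000 = 125150
Overall = 0.25 × 119000 + 0.75 × 125150 = 29750 + 93862.5 = 123612.5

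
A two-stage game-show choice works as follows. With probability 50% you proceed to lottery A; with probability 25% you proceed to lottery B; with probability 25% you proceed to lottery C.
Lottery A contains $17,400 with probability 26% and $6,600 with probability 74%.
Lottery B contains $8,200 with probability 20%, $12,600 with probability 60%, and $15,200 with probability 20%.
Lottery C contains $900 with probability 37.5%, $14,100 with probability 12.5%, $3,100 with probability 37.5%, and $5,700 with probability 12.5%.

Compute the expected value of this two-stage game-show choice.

$8,757.75

EV(A) = 0.26 × 17400 + 0.74 × 6600 = 4524 + 4884 = 9408
EV(B) = 0.2 × 8200 + 0.6 × 12600 + 0.2 × 15200 = 1640 + 7560 + 3040 = 12240
EV(C) = 0.375 × 900 + 0.125 × 14100 + 0.375 × 3100 + 0.125 × 5700 = 337.5 + 1762.5 + 1162.5 + 712.5 = 3975
Overall = 0.5 × 9408 + 0.25 × 12240 + 0.25 × 3975 = 4704 + 3060 + 993.75 = 8757.75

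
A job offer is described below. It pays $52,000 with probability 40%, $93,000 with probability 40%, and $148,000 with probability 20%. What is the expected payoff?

EV = 0.4 × 52000 + 0.4 × 93000 + 0.2 × 148000 = 20800 + 37200 + 29600 = 87600

$87,600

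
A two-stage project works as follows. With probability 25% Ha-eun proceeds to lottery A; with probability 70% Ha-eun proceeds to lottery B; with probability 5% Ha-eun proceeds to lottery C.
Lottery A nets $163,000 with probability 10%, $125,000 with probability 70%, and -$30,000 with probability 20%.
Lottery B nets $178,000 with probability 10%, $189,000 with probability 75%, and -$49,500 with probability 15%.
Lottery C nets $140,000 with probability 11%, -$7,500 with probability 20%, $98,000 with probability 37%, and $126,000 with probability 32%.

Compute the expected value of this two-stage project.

EV(A) = 0.1 × 163000 + 0.7 × 125000 + 0.2 × (-30000) = 16300 + 87500 − 6000 = 97800
EV(B) = 0.1 × 178000 + 0.75 × 189000 + 0.15 × (-49500) = 17800 + 141750 − 7425 = 152125
EV(C) = 0.11 × 140000 + 0.2 × (-7500) + 0.37 × 98000 + 0.32 × 126000 = 15400 − 1500 + 36260 + 40320 = 90480
Overall = 0.25 × 97800 + 0.7 × 152125 + 0.05 × 90480 = 24450 + 106487.5 + 4524 = 135461.5

$135,461.50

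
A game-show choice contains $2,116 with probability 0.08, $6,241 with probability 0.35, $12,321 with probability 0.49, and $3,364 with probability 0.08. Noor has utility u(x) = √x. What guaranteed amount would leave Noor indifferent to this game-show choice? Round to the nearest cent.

$8,164.93

E[u] = 0.08·√2116 + 0.35·√6241 + 0.49·√12321 + 0.08·√3364 = 0.08·46 + 0.35·79 + 0.49·111 + 0.08·58 = 90.36
CE = (90.36)² = 8164.9296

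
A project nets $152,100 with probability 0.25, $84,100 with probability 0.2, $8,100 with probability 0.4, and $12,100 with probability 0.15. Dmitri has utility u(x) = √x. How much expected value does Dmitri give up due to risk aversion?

$16,636

E[u] = 0.25·√152100 + 0.2·√84100 + 0.4·√8100 + 0.15·√12100 = 0.25·390 + 0.2·290 + 0.4·90 + 0.15·110 = 208
CE = (208)² = 43264
Risk premium = EV − CE = 59900 − 43264 = 16636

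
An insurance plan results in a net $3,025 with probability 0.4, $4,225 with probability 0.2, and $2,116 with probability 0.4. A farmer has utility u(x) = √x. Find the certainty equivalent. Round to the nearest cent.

$2,851.56

E[u] = 0.4·√3025 + 0.2·√4225 + 0.4·√2116 = 0.4·55 + 0.2·65 + 0.4·46 = 53.4
CE = (53.4)² = 2851.56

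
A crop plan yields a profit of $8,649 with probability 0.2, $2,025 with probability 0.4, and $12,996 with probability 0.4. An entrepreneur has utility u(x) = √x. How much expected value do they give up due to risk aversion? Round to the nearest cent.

$981.36

E[u] = 0.2·√8649 + 0.4·√2025 + 0.4·√12996 = 0.2·93 + 0.4·45 + 0.4·114 = 82.2
CE = (82.2)² = 6756.84
Risk premium = EV − CE = 7738.2 − 6756.84 = 981.36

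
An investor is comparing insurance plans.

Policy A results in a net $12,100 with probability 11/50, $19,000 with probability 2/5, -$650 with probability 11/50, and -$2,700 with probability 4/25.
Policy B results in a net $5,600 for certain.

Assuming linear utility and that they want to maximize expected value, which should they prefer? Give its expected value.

Policy A = 11/50 × 12100 + 2/5 × 19000 + 11/50 × (-650) + 4/25 × (-2700) = 2662 + 7600 − 143 − 432 = 9687
Policy B: 5600 (certain)

Policy A ($9,687)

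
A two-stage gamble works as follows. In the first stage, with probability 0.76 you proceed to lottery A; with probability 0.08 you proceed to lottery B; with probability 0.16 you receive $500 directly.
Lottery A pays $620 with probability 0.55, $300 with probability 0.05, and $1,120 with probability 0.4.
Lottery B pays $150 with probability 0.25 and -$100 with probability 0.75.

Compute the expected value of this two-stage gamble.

$688.04

EV(A) = 0.55 × 620 + 0.05 × 300 + 0.4 × 1120 = 341 + 15 + 448 = 804
EV(B) = 0.25 × 150 + 0.75 × (-100) = 37.5 − 75 = -37.5
Branch C: 500 (certain)
Overall = 0.76 × 804 + 0.08 × (-37.5) + 0.16 × 500 = 611.04 − 3 + 80 = 688.04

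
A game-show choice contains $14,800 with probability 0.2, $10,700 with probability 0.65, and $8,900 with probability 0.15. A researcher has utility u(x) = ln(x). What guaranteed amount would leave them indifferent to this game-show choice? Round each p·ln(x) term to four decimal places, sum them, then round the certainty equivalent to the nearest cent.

E[u] = 0.2·ln(14800) + 0.65·ln(10700) + 0.15·ln(8900) = 1.9205 + 6.0307 + 1.3641 = 9.3153
CE = e^9.3153 ≈ 11106.66

$11,106.66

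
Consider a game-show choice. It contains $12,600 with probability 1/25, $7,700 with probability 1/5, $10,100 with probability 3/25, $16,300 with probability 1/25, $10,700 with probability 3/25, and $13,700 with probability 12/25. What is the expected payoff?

EV = 1/25 × 12600 + 1/5 × 7700 + 3/25 × 10100 + 1/25 × 16300 + 3/25 × 10700 + 12/25 × 13700 = 504 + 1540 + 1212 + 652 + 1284 + 6576 = 11768

$11,768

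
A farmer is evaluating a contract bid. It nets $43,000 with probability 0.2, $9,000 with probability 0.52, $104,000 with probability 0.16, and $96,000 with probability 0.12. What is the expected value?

$41,440

EV = 0.2 × 43000 + 0.52 × 9000 + 0.16 × 104000 + 0.12 × 96000 = 8600 + 4680 + 16640 + 11520 = 41440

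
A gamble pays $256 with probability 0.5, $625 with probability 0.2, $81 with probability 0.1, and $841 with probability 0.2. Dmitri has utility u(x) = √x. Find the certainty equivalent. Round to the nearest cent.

$388.09

E[u] = 0.5·√256 + 0.2·√625 + 0.1·√81 + 0.2·√841 = 0.5·16 + 0.2·25 + 0.1·9 + 0.2·29 = 19.7
CE = (19.7)² = 388.09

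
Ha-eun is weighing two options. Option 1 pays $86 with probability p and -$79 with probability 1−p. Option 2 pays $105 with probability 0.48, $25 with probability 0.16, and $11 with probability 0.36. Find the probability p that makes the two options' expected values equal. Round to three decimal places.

EV(Option 2) = 0.48 × 105 + 0.16 × 25 + 0.36 × 11 = 50.4 + 4 + 3.96 = 58.36
p·86 + (1−p)·(-79) = 58.36
165p − 79 = 58.36
p = (58.36 + 79) / 165

p = 0.832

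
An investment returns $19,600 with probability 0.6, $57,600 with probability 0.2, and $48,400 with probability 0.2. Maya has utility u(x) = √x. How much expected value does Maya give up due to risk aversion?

$1,984

E[u] = 0.6·√19600 + 0.2·√57600 + 0.2·√48400 = 0.6·140 + 0.2·240 + 0.2·220 = 176
CE = (176)² = 30976
Risk premium = EV − CE = 32960 − 30976 = 1984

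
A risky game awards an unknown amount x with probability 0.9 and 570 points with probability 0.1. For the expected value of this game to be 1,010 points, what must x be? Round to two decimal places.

0.9·x + 0.1·570 = 1010
0.9·x = 1010 − 57 = 953
x = 953 / 0.9 = 1058.8889

x = 1058.89 points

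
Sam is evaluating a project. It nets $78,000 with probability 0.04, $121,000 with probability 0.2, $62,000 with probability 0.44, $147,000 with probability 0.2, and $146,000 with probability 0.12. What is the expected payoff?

EV = 0.04 × 78000 + 0.2 × 121000 + 0.44 × 62000 + 0.2 × 147000 + 0.12 × 146000 = 3120 + 24200 + 27280 + 29400 + 17520 = 101520

$101,520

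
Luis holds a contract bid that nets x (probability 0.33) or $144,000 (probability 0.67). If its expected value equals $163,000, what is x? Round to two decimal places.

0.33·x + 0.67·144000 = 163000
0.33·x = 163000 − 96480 = 66520
x = 66520 / 0.33 = 201575.7576

x = $201,575.76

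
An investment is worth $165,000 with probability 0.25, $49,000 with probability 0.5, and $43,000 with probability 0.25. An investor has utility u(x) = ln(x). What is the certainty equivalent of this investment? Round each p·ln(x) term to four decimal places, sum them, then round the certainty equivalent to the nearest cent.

E[u] = 0.25·ln(165000) + 0.5·ln(49000) + 0.25·ln(43000) = 3.0034 + 5.3998 + 2.6672 = 11.0704
CE = e^11.0704 ≈ 64241.20

$64,241.20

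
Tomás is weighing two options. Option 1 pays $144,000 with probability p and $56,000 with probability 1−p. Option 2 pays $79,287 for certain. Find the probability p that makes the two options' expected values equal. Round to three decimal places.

p = 0.265

p·144000 + (1−p)·56000 = 79287
88000p + 56000 = 79287
p = (79287 − 56000) / 88000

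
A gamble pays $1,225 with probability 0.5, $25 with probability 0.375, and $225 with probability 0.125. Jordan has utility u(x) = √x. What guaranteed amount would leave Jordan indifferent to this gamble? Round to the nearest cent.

$451.56

E[u] = 0.5·√1225 + 0.375·√25 + 0.125·√225 = 0.5·35 + 0.375·5 + 0.125·15 = 21.25
CE = (21.25)² = 451.5625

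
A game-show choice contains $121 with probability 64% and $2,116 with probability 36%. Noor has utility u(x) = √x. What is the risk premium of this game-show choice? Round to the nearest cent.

$282.24

E[u] = 0.64·√121 + 0.36·√2116 = 0.64·11 + 0.36·46 = 23.6
CE = (23.6)² = 556.96
Risk premium = EV − CE = 839.2 − 556.96 = 282.24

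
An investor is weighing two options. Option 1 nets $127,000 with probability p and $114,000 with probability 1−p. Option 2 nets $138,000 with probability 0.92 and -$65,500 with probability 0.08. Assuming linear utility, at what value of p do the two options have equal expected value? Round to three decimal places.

p = 0.594

EV(Option 2) = 0.92 × 138000 + 0.08 × (-65500) = 126960 − 5240 = 121720
p·127000 + (1−p)·114000 = 121720
13000p + 114000 = 121720
p = (121720 − 114000) / 13000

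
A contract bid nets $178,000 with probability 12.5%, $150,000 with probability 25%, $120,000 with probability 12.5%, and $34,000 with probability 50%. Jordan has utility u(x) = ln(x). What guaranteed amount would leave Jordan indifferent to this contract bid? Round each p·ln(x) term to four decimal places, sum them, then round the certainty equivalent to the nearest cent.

E[u] = 0.125·ln(178000) + 0.25·ln(150000) + 0.125·ln(120000) + 0.5·ln(34000) = 1.5112 + 2.9796 + 1.4619 + 5.2171 = 11.1698
CE = e^11.1698 ≈ 70954.92

$70,954.92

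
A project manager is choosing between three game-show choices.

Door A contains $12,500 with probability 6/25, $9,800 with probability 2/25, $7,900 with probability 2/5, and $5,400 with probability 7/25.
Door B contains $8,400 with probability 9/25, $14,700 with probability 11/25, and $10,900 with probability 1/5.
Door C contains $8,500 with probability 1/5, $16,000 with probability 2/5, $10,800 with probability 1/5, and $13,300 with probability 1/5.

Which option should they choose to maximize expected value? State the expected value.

Door C ($12,920)

Door A = 6/25 × 12500 + 2/25 × 9800 + 2/5 × 7900 + 7/25 × 5400 = 3000 + 784 + 3160 + 1512 = 8456
Door B = 9/25 × 8400 + 11/25 × 14700 + 1/5 × 10900 = 3024 + 6468 + 2180 = 11672
Door C = 1/5 × 8500 + 2/5 × 16000 + 1/5 × 10800 + 1/5 × 13300 = 1700 + 6400 + 2160 + 2660 = 12920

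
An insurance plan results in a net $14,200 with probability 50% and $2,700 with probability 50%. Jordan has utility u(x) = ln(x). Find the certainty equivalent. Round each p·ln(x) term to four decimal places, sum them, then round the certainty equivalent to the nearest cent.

$6,191.92

E[u] = 0.5·ln(14200) + 0.5·ln(2700) = 4.7805 + 3.9505 = 8.7310
CE = e^8.7310 ≈ 6191.92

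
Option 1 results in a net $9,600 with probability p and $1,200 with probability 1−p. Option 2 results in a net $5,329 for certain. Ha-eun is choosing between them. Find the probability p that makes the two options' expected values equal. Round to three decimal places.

p = 0.492

p·9600 + (1−p)·1200 = 5329
8400p + 1200 = 5329
p = (5329 − 1200) / 8400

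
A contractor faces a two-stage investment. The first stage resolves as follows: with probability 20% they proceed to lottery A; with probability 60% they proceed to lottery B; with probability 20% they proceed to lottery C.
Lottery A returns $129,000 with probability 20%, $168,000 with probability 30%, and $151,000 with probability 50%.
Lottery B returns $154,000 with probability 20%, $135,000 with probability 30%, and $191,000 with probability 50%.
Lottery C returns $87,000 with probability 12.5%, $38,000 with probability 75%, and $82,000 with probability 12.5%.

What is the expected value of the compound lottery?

EV(A) = 0.2 × 129000 + 0.3 × 168000 + 0.5 × 151000 = 25800 + 50400 + 75500 = 151700
EV(B) = 0.2 × 154000 + 0.3 × 135000 + 0.5 × 191000 = 30800 + 40500 + 95500 = 166800
EV(C) = 0.125 × 87000 + 0.75 × 38000 + 0.125 × 82000 = 10875 + 28500 + 10250 = 49625
Overall = 0.2 × 151700 + 0.6 × 166800 + 0.2 × 49625 = 30340 + 100080 + 9925 = 140345

$140,345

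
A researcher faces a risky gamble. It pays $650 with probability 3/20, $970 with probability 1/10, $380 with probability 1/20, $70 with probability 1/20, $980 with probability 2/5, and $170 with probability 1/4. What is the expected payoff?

$651.50

EV = 3/20 × 650 + 1/10 × 970 + 1/20 × 380 + 1/20 × 70 + 2/5 × 980 + 1/4 × 170 = 97.5 + 97 + 19 + 3.5 + 392 + 42.5 = 651.5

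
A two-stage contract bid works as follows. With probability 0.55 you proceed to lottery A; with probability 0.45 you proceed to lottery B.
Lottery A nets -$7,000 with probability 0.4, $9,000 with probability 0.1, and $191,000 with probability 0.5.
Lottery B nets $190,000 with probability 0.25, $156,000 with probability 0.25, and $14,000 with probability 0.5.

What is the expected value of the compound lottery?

EV(A) = 0.4 × (-7000) + 0.1 × 9000 + 0.5 × 191000 = -2800 + 900 + 95500 = 93600
EV(B) = 0.25 × 190000 + 0.25 × 156000 + 0.5 × 14000 = 47500 + 39000 + 7000 = 93500
Overall = 0.55 × 93600 + 0.45 × 93500 = 51480 + 42075 = 93555

$93,555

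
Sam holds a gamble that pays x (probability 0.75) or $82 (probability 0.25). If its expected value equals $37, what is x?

0.75·x + 0.25·82 = 37
0.75·x = 37 − 20.5 = 16.5
x = 16.5 / 0.75 = 22

x = $22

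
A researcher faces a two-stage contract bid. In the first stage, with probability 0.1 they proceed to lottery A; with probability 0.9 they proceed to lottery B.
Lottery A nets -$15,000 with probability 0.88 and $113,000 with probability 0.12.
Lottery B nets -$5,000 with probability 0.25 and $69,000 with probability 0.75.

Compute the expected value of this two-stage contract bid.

$45,486

EV(A) = 0.88 × (-15000) + 0.12 × 113000 = -13200 + 13560 = 360
EV(B) = 0.25 × (-5000) + 0.75 × 69000 = -1250 + 51750 = 50500
Overall = 0.1 × 360 + 0.9 × 50500 = 36 + 45450 = 45486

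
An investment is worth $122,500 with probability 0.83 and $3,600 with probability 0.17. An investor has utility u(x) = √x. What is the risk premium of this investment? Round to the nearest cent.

$11,866.51

E[u] = 0.83·√122500 + 0.17·√3600 = 0.83·350 + 0.17·60 = 300.7
CE = (300.7)² = 90420.49
Risk premium = EV − CE = 102287 − 90420.49 = 11866.51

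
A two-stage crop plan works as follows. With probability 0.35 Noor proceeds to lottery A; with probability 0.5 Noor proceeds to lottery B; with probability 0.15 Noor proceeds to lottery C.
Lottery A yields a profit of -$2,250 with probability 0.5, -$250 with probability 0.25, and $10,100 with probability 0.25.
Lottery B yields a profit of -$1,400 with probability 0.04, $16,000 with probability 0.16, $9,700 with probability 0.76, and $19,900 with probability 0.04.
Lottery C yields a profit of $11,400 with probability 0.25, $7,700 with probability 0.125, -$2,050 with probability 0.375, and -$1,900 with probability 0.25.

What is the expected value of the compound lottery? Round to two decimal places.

EV(A) = 0.5 × (-2250) + 0.25 × (-250) + 0.25 × 10100 = -1125 − 62.5 + 2525 = 1337.5
EV(B) = 0.04 × (-1400) + 0.16 × 16000 + 0.76 × 9700 + 0.04 × 19900 = -56 + 2560 + 7372 + 796 = 10672
EV(C) = 0.25 × 11400 + 0.125 × 7700 + 0.375 × (-2050) + 0.25 × (-1900) = 2850 + 962.5 − 768.75 − 475 = 2568.75
Overall = 0.35 × 1337.5 + 0.5 × 10672 + 0.15 × 2568.75 = 468.125 + 5336 + 385.3125 = 6189.4375

$6,189.44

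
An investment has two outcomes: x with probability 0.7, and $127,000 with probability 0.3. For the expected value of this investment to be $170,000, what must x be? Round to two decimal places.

x = $188,428.57

0.7·x + 0.3·127000 = 170000
0.7·x = 170000 − 38100 = 131900
x = 131900 / 0.7 = 188428.5714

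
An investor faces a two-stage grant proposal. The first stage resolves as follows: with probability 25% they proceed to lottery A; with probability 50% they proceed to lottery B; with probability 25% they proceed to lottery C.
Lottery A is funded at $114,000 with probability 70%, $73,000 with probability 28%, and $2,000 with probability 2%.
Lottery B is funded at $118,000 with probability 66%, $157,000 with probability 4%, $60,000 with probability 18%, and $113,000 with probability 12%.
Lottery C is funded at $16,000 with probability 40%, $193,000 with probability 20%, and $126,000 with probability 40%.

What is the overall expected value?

$103,180

EV(A) = 0.7 × 114000 + 0.28 × 73000 + 0.02 × 2000 = 79800 + 20440 + 40 = 100280
EV(B) = 0.66 × 118000 + 0.04 × 157000 + 0.18 × 60000 + 0.12 × 113000 = 77880 + 6280 + 10800 + 13560 = 108520
EV(C) = 0.4 × 16000 + 0.2 × 193000 + 0.4 × 126000 = 6400 + 38600 + 50400 = 95400
Overall = 0.25 × 100280 + 0.5 × 108520 + 0.25 × 95400 = 25070 + 54260 + 23850 = 103180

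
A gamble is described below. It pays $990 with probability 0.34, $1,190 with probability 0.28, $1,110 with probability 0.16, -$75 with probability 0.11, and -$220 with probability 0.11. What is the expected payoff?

EV = 0.34 × 990 + 0.28 × 1190 + 0.16 × 1110 + 0.11 × (-75) + 0.11 × (-220) = 336.6 + 333.2 + 177.6 − 8.25 − 24.2 = 814.95

$814.95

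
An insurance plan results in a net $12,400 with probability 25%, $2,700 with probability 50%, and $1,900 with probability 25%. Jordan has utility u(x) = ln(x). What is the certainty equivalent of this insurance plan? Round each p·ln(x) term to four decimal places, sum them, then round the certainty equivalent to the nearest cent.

E[u] = 0.25·ln(12400) + 0.5·ln(2700) + 0.25·ln(1900) = 2.3564 + 3.9505 + 1.8874 = 8.1943
CE = e^8.1943 ≈ 3620.26

$3,620.26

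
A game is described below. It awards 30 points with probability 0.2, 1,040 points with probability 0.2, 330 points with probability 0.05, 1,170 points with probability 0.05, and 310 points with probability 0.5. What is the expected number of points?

EV = 0.2 × 30 + 0.2 × 1040 + 0.05 × 330 + 0.05 × 1170 + 0.5 × 310 = 6 + 208 + 16.5 + 58.5 + 155 = 444

444 points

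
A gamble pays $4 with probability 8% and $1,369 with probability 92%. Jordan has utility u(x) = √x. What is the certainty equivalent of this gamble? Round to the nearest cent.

E[u] = 0.08·√4 + 0.92·√1369 = 0.08·2 + 0.92·37 = 34.2
CE = (34.2)² = 1169.64

$1,169.64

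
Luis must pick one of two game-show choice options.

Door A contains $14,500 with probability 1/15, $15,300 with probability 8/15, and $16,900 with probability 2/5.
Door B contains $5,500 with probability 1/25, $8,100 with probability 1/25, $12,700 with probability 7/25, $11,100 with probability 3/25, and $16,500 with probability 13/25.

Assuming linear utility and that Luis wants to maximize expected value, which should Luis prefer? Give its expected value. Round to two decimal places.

Door A = 1/15 × 14500 + 8/15 × 15300 + 2/5 × 16900 = 966.6667 + 8160 + 6760 = 15886.6667
Door B = 1/25 × 5500 + 1/25 × 8100 + 7/25 × 12700 + 3/25 × 11100 + 13/25 × 16500 = 220 + 324 + 3556 + 1332 + 8580 = 14012

Door A ($15,886.67)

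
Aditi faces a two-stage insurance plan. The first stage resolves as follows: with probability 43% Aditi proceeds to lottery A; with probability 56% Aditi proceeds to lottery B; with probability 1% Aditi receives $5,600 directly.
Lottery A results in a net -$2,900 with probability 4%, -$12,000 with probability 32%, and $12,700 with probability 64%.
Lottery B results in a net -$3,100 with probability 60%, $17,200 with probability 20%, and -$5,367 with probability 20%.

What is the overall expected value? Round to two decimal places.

EV(A) = 0.04 × (-2900) + 0.32 × (-12000) + 0.64 × 12700 = -116 − 3840 + 8128 = 4172
EV(B) = 0.6 × (-3100) + 0.2 × 17200 + 0.2 × (-5367) = -1860 + 3440 − 1073.4 = 506.6
Branch C: 5600 (certain)
Overall = 0.43 × 4172 + 0.56 × 506.6 + 0.01 × 5600 = 1793.96 + 283.696 + 56 = 2133.656

$2,133.66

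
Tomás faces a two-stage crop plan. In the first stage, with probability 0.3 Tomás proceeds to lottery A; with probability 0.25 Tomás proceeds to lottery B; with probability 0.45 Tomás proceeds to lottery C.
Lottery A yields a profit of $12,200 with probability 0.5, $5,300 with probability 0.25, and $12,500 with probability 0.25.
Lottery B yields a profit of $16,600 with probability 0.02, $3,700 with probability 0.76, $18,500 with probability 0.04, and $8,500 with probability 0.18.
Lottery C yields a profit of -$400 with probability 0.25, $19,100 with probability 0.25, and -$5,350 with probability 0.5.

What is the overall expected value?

$5,418.50

EV(A) = 0.5 × 12200 + 0.25 × 5300 + 0.25 × 12500 = 6100 + 1325 + 3125 = 10550
EV(B) = 0.02 × 16600 + 0.76 × 3700 + 0.04 × 18500 + 0.18 × 8500 = 332 + 2812 + 740 + 1530 = 5414
EV(C) = 0.25 × (-400) + 0.25 × 19100 + 0.5 × (-5350) = -100 + 4775 − 2675 = 2000
Overall = 0.3 × 10550 + 0.25 × 5414 + 0.45 × 2000 = 3165 + 1353.5 + 900 = 5418.5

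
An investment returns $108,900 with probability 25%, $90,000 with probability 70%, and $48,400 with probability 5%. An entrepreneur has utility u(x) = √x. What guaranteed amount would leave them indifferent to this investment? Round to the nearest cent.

E[u] = 0.25·√108900 + 0.7·√90000 + 0.05·√48400 = 0.25·330 + 0.7·300 + 0.05·220 = 303.5
CE = (303.5)² = 92112.25

$92,112.25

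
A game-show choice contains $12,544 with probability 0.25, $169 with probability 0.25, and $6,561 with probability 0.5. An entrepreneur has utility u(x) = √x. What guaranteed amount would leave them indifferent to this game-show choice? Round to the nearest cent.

E[u] = 0.25·√12544 + 0.25·√169 + 0.5·√6561 = 0.25·112 + 0.25·13 + 0.5·81 = 71.75
CE = (71.75)² = 5148.0625

$5,148.06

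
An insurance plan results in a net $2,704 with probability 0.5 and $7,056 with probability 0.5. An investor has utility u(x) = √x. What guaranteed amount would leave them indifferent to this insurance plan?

E[u] = 0.5·√2704 + 0.5·√7056 = 0.5·52 + 0.5·84 = 68
CE = (68)² = 4624

$4,624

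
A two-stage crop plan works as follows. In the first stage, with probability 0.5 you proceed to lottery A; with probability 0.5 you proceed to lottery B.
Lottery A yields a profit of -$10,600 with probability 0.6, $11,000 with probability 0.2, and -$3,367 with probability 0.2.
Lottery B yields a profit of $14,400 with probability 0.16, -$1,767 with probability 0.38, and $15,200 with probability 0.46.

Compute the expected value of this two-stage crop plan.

$1,895.57

EV(A) = 0.6 × (-10600) + 0.2 × 11000 + 0.2 × (-3367) = -6360 + 2200 − 673.4 = -4833.4
EV(B) = 0.16 × 14400 + 0.38 × (-1767) + 0.46 × 15200 = 2304 − 671.46 + 6992 = 8624.54
Overall = 0.5 × (-4833.4) + 0.5 × 8624.54 = -2416.7 + 4312.27 = 1895.57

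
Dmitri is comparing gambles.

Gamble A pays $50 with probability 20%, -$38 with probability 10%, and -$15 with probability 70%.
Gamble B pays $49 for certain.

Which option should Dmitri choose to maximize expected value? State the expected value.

Gamble A = 0.2 × 50 + 0.1 × (-38) + 0.7 × (-15) = 10 − 3.8 − 10.5 = -4.3
Gamble B: 49 (certain)

Gamble B ($49)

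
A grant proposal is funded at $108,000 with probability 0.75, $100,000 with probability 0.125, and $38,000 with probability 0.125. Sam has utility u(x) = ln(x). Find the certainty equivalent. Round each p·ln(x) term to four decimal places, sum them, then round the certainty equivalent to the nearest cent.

E[u] = 0.75·ln(108000) + 0.125·ln(100000) + 0.125·ln(38000) = 8.6924 + 1.4391 + 1.3182 = 11.4497
CE = e^11.4497 ≈ 93873.18

$93,873.18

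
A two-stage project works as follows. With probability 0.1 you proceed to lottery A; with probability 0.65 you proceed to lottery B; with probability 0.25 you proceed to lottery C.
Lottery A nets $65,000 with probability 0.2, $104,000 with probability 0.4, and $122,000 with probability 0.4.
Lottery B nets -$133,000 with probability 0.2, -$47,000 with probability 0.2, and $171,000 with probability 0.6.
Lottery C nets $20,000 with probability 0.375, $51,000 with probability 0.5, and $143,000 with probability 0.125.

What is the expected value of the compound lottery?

$66,348.75

EV(A) = 0.2 × 65000 + 0.4 × 104000 + 0.4 × 122000 = 13000 + 41600 + 48800 = 103400
EV(B) = 0.2 × (-133000) + 0.2 × (-47000) + 0.6 × 171000 = -26600 − 9400 + 102600 = 66600
EV(C) = 0.375 × 20000 + 0.5 × 51000 + 0.125 × 143000 = 7500 + 25500 + 17875 = 50875
Overall = 0.1 × 103400 + 0.65 × 66600 + 0.25 × 50875 = 10340 + 43290 + 12718.75 = 66348.75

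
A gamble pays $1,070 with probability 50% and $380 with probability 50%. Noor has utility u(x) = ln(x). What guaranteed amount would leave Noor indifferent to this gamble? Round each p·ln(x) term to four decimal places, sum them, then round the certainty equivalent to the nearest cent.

E[u] = 0.5·ln(1070) + 0.5·ln(380) = 3.4877 + 2.9701 = 6.4578
CE = e^6.4578 ≈ 637.66

$637.66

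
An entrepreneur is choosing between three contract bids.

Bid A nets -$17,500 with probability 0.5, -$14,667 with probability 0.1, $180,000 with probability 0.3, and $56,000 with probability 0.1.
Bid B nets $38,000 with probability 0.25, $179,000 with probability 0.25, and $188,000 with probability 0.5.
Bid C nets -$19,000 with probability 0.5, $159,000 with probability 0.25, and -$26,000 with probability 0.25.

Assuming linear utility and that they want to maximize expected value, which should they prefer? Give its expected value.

Bid A = 0.5 × (-17500) + 0.1 × (-14667) + 0.3 × 180000 + 0.1 × 56000 = -8750 − 1466.7 + 54000 + 5600 = 49383.3
Bid B = 0.25 × 38000 + 0.25 × 179000 + 0.5 × 188000 = 9500 + 44750 + 94000 = 148250
Bid C = 0.5 × (-19000) + 0.25 × 159000 + 0.25 × (-26000) = -9500 + 39750 − 6500 = 23750

Bid B ($148,250)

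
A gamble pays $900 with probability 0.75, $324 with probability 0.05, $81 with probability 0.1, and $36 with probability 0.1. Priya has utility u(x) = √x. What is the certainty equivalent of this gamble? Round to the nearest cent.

E[u] = 0.75·√900 + 0.05·√324 + 0.1·√81 + 0.1·√36 = 0.75·30 + 0.05·18 + 0.1·9 + 0.1·6 = 24.9
CE = (24.9)² = 620.01

$620.01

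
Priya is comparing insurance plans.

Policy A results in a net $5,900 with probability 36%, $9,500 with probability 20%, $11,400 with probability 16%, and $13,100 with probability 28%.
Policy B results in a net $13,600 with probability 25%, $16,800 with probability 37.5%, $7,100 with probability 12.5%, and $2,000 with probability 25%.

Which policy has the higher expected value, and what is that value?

Policy B ($11,087.50)

Policy A = 0.36 × 5900 + 0.2 × 9500 + 0.16 × 11400 + 0.28 × 13100 = 2124 + 1900 + 1824 + 3668 = 9516
Policy B = 0.25 × 13600 + 0.375 × 16800 + 0.125 × 7100 + 0.25 × 2000 = 3400 + 6300 + 887.5 + 500 = 11087.5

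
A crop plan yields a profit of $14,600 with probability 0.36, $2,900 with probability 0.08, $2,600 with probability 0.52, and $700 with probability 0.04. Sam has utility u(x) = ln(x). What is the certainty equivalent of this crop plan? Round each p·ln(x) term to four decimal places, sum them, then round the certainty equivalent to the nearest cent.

$4,631.80

E[u] = 0.36·ln(14600) + 0.08·ln(2900) + 0.52·ln(2600) + 0.04·ln(700) = 3.4520 + 0.6378 + 4.0889 + 0.2620 = 8.4407
CE = e^8.4407 ≈ 4631.80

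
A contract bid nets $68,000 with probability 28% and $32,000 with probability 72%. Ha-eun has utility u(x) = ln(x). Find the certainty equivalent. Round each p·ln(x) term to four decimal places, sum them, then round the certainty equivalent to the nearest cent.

$39,517.54

E[u] = 0.28·ln(68000) + 0.72·ln(32000) = 3.1156 + 7.4689 = 10.5845
CE = e^10.5845 ≈ 39517.54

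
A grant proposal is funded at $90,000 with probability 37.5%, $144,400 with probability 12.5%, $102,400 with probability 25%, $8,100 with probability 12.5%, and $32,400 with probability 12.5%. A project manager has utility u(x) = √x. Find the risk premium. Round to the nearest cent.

E[u] = 0.375·√90000 + 0.125·√144400 + 0.25·√102400 + 0.125·√8100 + 0.125·√32400 = 0.375·300 + 0.125·380 + 0.25·320 + 0.125·90 + 0.125·180 = 273.75
CE = (273.75)² = 74939.0625
Risk premium = EV − CE = 82462.5 − 74939.0625 = 7523.4375

$7,523.44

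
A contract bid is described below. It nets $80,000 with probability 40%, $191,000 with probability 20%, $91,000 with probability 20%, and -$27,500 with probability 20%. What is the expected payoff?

$82,900

EV = 0.4 × 80000 + 0.2 × 191000 + 0.2 × 91000 + 0.2 × (-27500) = 32000 + 38200 + 18200 − 5500 = 82900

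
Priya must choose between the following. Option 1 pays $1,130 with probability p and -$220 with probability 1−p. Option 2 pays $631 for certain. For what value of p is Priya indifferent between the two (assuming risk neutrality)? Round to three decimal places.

p = 0.630

p·1130 + (1−p)·(-220) = 631
1350p − 220 = 631
p = (631 + 220) / 1350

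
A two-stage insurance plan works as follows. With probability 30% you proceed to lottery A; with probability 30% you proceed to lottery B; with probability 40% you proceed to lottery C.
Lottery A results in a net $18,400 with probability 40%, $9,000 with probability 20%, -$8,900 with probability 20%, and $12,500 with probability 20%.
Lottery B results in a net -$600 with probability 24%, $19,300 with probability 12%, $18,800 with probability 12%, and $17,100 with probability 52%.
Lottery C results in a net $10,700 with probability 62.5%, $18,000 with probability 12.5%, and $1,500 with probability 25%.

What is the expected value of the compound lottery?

EV(A) = 0.4 × 18400 + 0.2 × 9000 + 0.2 × (-8900) + 0.2 × 12500 = 7360 + 1800 − 1780 + 2500 = 9880
EV(B) = 0.24 × (-600) + 0.12 × 19300 + 0.12 × 18800 + 0.52 × 17100 = -144 + 2316 + 2256 + 8892 = 13320
EV(C) = 0.625 × 10700 + 0.125 × 18000 + 0.25 × 1500 = 6687.5 + 2250 + 375 = 9312.5
Overall = 0.3 × 9880 + 0.3 × 13320 + 0.4 × 9312.5 = 2964 + 3996 + 3725 = 10685

$10,685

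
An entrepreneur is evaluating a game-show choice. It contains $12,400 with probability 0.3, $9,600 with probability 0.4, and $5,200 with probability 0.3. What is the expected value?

EV = 0.3 × 12400 + 0.4 × 9600 + 0.3 × 5200 = 3720 + 3840 + 1560 = 9120

$9,120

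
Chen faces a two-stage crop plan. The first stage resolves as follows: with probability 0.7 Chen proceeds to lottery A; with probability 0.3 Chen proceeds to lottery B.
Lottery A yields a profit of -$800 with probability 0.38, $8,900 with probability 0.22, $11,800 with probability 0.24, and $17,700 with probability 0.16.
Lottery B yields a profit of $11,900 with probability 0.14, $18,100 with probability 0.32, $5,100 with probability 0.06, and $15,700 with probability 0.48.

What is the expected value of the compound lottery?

EV(A) = 0.38 × (-800) + 0.22 × 8900 + 0.24 × 11800 + 0.16 × 17700 = -304 + 1958 + 2832 + 2832 = 7318
EV(B) = 0.14 × 11900 + 0.32 × 18100 + 0.06 × 5100 + 0.48 × 15700 = 1666 + 5792 + 306 + 7536 = 15300
Overall = 0.7 × 7318 + 0.3 × 15300 = 5122.6 + 4590 = 9712.6

$9,712.60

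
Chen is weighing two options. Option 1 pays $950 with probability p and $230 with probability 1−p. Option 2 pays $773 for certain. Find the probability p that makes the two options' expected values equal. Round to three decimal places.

p·950 + (1−p)·230 = 773
720p + 230 = 773
p = (773 − 230) / 720

p = 0.754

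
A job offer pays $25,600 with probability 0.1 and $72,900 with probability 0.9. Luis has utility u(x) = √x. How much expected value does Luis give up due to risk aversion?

$1,089

E[u] = 0.1·√25600 + 0.9·√72900 = 0.1·160 + 0.9·270 = 259
CE = (259)² = 67081
Risk premium = EV − CE = 68170 − 67081 = 1089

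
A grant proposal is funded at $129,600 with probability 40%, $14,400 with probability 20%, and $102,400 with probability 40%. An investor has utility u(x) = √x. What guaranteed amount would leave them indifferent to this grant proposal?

E[u] = 0.4·√129600 + 0.2·√14400 + 0.4·√102400 = 0.4·360 + 0.2·120 + 0.4·320 = 296
CE = (296)² = 87616

$87,616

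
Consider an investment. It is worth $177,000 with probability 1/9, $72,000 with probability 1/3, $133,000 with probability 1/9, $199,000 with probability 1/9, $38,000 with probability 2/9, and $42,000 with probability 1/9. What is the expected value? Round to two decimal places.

$93,666.67

EV = 1/9 × 177000 + 1/3 × 72000 + 1/9 × 133000 + 1/9 × 199000 + 2/9 × 38000 + 1/9 × 42000 = 19666.6667 + 24000 + 14777.7778 + 22111.1111 + 8444.4444 + 4666.6667 = 93666.6667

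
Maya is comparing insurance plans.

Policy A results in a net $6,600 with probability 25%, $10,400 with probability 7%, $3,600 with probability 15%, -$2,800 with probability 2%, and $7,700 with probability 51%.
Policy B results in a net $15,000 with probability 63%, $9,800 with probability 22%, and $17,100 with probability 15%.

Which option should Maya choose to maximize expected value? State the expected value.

Policy B ($14,171)

Policy A = 0.25 × 6600 + 0.07 × 10400 + 0.15 × 3600 + 0.02 × (-2800) + 0.51 × 7700 = 1650 + 728 + 540 − 56 + 3927 = 6789
Policy B = 0.63 × 15000 + 0.22 × 9800 + 0.15 × 17100 = 9450 + 2156 + 2565 = 14171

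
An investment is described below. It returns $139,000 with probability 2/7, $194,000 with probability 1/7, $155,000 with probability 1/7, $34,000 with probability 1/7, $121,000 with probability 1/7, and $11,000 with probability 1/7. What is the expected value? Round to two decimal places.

$113,285.71

EV = 2/7 × 139000 + 1/7 × 194000 + 1/7 × 155000 + 1/7 × 34000 + 1/7 × 121000 + 1/7 × 11000 = 39714.2857 + 27714.2857 + 22142.8571 + 4857.1429 + 17285.7143 + 1571.4286 = 113285.7143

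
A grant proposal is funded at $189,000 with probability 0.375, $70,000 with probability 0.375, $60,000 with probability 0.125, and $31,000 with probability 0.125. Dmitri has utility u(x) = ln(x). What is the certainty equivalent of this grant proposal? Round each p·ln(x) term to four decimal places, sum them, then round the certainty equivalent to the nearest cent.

E[u] = 0.375·ln(189000) + 0.375·ln(70000) + 0.125·ln(60000) + 0.125·ln(31000) = 4.5561 + 4.1836 + 1.3753 + 1.2927 = 11.4077
CE = e^11.4077 ≈ 90012.16

$90,012.16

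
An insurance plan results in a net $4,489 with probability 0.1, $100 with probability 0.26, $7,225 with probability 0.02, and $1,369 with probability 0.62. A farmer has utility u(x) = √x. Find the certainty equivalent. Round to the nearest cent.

$1,151.92

E[u] = 0.1·√4489 + 0.26·√100 + 0.02·√7225 + 0.62·√1369 = 0.1·67 + 0.26·10 + 0.02·85 + 0.62·37 = 33.94
CE = (33.94)² = 1151.9236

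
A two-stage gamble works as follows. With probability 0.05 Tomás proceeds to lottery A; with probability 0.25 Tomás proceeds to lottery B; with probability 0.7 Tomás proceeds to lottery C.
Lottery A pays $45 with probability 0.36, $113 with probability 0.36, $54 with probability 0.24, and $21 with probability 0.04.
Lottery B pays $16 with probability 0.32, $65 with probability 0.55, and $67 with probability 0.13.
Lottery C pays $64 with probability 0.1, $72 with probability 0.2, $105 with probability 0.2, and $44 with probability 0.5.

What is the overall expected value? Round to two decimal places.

EV(A) = 0.36 × 45 + 0.36 × 113 + 0.24 × 54 + 0.04 × 21 = 16.2 + 40.68 + 12.96 + 0.84 = 70.68
EV(B) = 0.32 × 16 + 0.55 × 65 + 0.13 × 67 = 5.12 + 35.75 + 8.71 = 49.58
EV(C) = 0.1 × 64 + 0.2 × 72 + 0.2 × 105 + 0.5 × 44 = 6.4 + 14.4 + 21 + 22 = 63.8
Overall = 0.05 × 70.68 + 0.25 × 49.58 + 0.7 × 63.8 = 3.534 + 12.395 + 44.66 = 60.589

$60.59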